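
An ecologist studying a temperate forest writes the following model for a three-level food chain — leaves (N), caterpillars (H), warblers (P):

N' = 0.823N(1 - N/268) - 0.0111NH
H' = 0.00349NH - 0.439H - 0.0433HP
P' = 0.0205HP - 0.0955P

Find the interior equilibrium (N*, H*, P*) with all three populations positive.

From dP/dt = 0: 0.0205H* = 0.0955, so H* = 4.66.
From dN/dt = 0: 0.823(1 - N*/268) = 0.0111·4.66, giving N* = 268·(1 - 0.0628) = 251.
From dH/dt = 0: 0.00349·251 - 0.439 = 0.0433P*, so P* = 0.438/0.0433 = 10.1.

N* ≈ 251, H* ≈ 4.66, P* ≈ 10.1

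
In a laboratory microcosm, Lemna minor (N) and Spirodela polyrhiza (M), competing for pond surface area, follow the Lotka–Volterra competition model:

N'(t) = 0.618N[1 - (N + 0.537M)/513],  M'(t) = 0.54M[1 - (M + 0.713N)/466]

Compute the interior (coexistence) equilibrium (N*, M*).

N* ≈ 426, M* ≈ 162

Setting both brackets to zero gives the nullclines N + 0.537M = 513 and 0.713N + M = 466.
Substituting M = 466 - 0.713N into the first: N(1 - 0.537·0.713) = 513 - 0.537·466.
So N* = 263/0.617 = 426, and then M* = 466 - 0.713·426 = 162.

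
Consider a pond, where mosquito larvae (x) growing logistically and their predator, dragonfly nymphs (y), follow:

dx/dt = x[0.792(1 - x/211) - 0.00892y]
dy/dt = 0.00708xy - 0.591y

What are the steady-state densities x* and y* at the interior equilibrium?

From dy/dt = 0 with y > 0: 0.00708x* = 0.591, so x* = 83.5.
Substitute into dx/dt = 0: 0.792(1 - 83.5/211) = 0.00892y*.
The bracket is 0.604, giving y* = 0.479/0.00892 = 53.7.

x* ≈ 83.5, y* ≈ 53.7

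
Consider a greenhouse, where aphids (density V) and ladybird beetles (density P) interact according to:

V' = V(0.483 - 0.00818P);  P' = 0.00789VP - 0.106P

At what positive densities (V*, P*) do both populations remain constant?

V* ≈ 13.4, P* ≈ 59

Set dP/dt = 0 with P > 0: 0.00789V - 0.106 = 0, so V* = 0.106/0.00789 = 13.4.
Set dV/dt = 0 with V > 0: 0.483 - 0.00818P = 0, so P* = 0.483/0.00818 = 59.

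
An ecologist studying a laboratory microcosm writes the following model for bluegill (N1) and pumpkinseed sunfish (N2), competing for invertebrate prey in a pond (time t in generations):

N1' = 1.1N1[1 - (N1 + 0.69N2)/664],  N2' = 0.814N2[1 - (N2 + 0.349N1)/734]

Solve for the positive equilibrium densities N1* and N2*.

Setting both brackets to zero gives the nullclines N1 + 0.69N2 = 664 and 0.349N1 + N2 = 734.
Substituting N2 = 734 - 0.349N1 into the first: N1(1 - 0.69·0.349) = 664 - 0.69·734.
So N1* = 158/0.759 = 208, and then N2* = 734 - 0.349·208 = 662.

N1* ≈ 208, N2* ≈ 662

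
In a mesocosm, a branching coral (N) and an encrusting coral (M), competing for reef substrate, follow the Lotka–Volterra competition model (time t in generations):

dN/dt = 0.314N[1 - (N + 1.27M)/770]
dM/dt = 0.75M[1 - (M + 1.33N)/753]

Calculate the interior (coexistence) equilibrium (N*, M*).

N* ≈ 270, M* ≈ 393

Setting both brackets to zero gives the nullclines N + 1.27M = 770 and 1.33N + M = 753.
Substituting M = 753 - 1.33N into the first: N(1 - 1.27·1.33) = 770 - 1.27·753.
So N* = -186/-0.689 = 270, and then M* = 753 - 1.33·270 = 393.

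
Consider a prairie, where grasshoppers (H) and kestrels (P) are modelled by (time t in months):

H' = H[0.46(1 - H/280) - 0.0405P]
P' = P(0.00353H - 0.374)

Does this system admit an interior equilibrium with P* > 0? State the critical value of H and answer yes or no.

Threshold H = 106; K > 106, so yes, the predator persists.

The predator equation gives dP/dt > 0 only when H > 0.374/0.00353 = 106.
Without the predator, H → K = 280. Since 280 > 106, the predator can invade and persist.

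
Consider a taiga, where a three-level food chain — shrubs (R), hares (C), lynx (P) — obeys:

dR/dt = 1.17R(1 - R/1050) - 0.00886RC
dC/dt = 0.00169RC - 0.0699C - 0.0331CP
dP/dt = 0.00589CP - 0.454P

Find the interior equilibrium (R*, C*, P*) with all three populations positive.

R* ≈ 437, C* ≈ 77.1, P* ≈ 20.2

From dP/dt = 0: 0.00589C* = 0.454, so C* = 77.1.
From dR/dt = 0: 1.17(1 - R*/1050) = 0.00886·77.1, giving R* = 1050·(1 - 0.584) = 437.
From dC/dt = 0: 0.00169·437 - 0.0699 = 0.0331P*, so P* = 0.669/0.0331 = 20.2.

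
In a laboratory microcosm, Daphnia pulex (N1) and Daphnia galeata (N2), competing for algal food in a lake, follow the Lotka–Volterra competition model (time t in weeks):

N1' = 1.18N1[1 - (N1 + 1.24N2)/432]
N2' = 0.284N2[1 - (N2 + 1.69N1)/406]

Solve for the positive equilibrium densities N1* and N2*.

Setting both brackets to zero gives the nullclines N1 + 1.24N2 = 432 and 1.69N1 + N2 = 406.
Substituting N2 = 406 - 1.69N1 into the first: N1(1 - 1.24·1.69) = 432 - 1.24·406.
So N1* = -71.4/-1.1 = 65.2, and then N2* = 406 - 1.69·65.2 = 296.

N1* ≈ 65.2, N2* ≈ 296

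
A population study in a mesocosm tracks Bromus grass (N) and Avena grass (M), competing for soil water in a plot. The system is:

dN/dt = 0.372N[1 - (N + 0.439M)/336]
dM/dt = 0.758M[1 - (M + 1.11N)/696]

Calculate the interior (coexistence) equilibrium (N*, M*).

Setting both brackets to zero gives the nullclines N + 0.439M = 336 and 1.11N + M = 696.
Substituting M = 696 - 1.11N into the first: N(1 - 0.439·1.11) = 336 - 0.439·696.
So N* = 30.5/0.513 = 59.4, and then M* = 696 - 1.11·59.4 = 630.

N* ≈ 59.4, M* ≈ 630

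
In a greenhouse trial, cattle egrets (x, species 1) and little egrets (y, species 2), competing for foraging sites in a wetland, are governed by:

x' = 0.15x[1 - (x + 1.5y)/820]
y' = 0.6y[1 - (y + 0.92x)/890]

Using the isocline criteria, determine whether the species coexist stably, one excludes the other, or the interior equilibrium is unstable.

Compare the nullcline intercepts: K1/α12 = 820/1.5 = 547 < K2 = 890; K2/α21 = 890/0.92 = 967 > K1 = 820.
Since the inequalities point opposite ways, species 2 can invade but species 1 cannot.

species 2 excludes species 1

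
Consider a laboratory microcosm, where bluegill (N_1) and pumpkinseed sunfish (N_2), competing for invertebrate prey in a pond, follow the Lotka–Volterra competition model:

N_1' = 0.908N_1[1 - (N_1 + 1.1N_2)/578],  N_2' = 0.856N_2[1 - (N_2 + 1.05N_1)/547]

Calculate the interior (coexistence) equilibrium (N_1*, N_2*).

Setting both brackets to zero gives the nullclines N_1 + 1.1N_2 = 578 and 1.05N_1 + N_2 = 547.
Substituting N_2 = 547 - 1.05N_1 into the first: N_1(1 - 1.1·1.05) = 578 - 1.1·547.
So N_1* = -23.7/-0.155 = 153, and then N_2* = 547 - 1.05·153 = 386.

N_1* ≈ 153, N_2* ≈ 386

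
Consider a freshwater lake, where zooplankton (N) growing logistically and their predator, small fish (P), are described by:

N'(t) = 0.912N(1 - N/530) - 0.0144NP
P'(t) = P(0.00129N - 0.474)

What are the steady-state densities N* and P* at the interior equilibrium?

N* ≈ 367, P* ≈ 19.4

From dP/dt = 0 with P > 0: 0.00129N* = 0.474, so N* = 367.
Substitute into dN/dt = 0: 0.912(1 - 367/530) = 0.0144P*.
The bracket is 0.307, giving P* = 0.28/0.0144 = 19.4.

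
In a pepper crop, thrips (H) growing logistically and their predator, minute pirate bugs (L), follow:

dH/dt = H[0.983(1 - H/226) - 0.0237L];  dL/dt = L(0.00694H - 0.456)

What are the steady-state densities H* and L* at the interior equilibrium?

H* ≈ 65.7, L* ≈ 29.4

From dL/dt = 0 with L > 0: 0.00694H* = 0.456, so H* = 65.7.
Substitute into dH/dt = 0: 0.983(1 - 65.7/226) = 0.0237L*.
The bracket is 0.709, giving L* = 0.697/0.0237 = 29.4.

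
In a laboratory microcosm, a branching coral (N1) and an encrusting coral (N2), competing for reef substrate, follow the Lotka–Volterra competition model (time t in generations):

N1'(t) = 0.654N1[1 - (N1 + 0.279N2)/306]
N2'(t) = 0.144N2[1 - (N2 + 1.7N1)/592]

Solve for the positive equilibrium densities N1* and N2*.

N1* ≈ 268, N2* ≈ 137

Setting both brackets to zero gives the nullclines N1 + 0.279N2 = 306 and 1.7N1 + N2 = 592.
Substituting N2 = 592 - 1.7N1 into the first: N1(1 - 0.279·1.7) = 306 - 0.279·592.
So N1* = 141/0.526 = 268, and then N2* = 592 - 1.7·268 = 137.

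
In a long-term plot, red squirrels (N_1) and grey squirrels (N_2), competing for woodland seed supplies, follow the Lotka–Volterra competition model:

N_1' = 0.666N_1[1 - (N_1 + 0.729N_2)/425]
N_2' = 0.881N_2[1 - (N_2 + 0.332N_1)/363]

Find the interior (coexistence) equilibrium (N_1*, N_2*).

Setting both brackets to zero gives the nullclines N_1 + 0.729N_2 = 425 and 0.332N_1 + N_2 = 363.
Substituting N_2 = 363 - 0.332N_1 into the first: N_1(1 - 0.729·0.332) = 425 - 0.729·363.
So N_1* = 160/0.758 = 212, and then N_2* = 363 - 0.332·212 = 293.

N_1* ≈ 212, N_2* ≈ 293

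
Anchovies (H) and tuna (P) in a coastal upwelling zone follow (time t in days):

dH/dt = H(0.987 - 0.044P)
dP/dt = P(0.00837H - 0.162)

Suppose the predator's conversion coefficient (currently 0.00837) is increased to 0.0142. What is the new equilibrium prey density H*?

H* ≈ 11.4

At the interior fixed point, setting dP/dt = 0 with P > 0 fixes H* = (predator death rate)/(HP coefficient) — independent of the other coefficients.
With the change, H* = 0.162/0.0142 = 11.4; it falls from 19.4.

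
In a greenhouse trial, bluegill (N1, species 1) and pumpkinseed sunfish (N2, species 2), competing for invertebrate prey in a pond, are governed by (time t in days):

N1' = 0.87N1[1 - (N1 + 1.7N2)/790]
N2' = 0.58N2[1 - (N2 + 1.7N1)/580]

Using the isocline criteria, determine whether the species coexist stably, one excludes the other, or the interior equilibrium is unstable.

unstable coexistence (outcome depends on initial conditions)

Compare the nullcline intercepts: K1/α12 = 790/1.7 = 465 < K2 = 580; K2/α21 = 580/1.7 = 341 < K1 = 790.
Since both are reversed, neither can invade when rare; the interior point is a saddle.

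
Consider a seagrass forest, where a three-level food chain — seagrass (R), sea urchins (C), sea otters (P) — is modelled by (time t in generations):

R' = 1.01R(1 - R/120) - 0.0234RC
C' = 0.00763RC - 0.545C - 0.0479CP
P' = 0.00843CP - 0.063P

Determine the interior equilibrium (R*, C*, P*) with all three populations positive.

R* ≈ 99.2, C* ≈ 7.47, P* ≈ 4.43

From dP/dt = 0: 0.00843C* = 0.063, so C* = 7.47.
From dR/dt = 0: 1.01(1 - R*/120) = 0.0234·7.47, giving R* = 120·(1 - 0.173) = 99.2.
From dC/dt = 0: 0.00763·99.2 - 0.545 = 0.0479P*, so P* = 0.212/0.0479 = 4.43.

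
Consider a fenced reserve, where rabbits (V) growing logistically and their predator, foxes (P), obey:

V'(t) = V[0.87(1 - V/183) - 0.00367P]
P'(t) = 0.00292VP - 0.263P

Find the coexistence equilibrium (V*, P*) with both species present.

V* ≈ 90.1, P* ≈ 120

From dP/dt = 0 with P > 0: 0.00292V* = 0.263, so V* = 90.1.
Substitute into dV/dt = 0: 0.87(1 - 90.1/183) = 0.00367P*.
The bracket is 0.508, giving P* = 0.442/0.00367 = 120.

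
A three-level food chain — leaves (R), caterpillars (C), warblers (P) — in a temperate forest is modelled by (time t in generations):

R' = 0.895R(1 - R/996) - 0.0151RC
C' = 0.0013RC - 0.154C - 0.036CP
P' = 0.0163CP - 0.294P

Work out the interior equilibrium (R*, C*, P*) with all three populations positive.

From dP/dt = 0: 0.0163C* = 0.294, so C* = 18.
From dR/dt = 0: 0.895(1 - R*/996) = 0.0151·18, giving R* = 996·(1 - 0.304) = 693.
From dC/dt = 0: 0.0013·693 - 0.154 = 0.036P*, so P* = 0.747/0.036 = 20.7.

R* ≈ 693, C* ≈ 18, P* ≈ 20.7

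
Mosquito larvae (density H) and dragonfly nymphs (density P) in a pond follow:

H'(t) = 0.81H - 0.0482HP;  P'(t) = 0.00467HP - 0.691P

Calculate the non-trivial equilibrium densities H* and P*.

H* ≈ 148, P* ≈ 16.8

Set dP/dt = 0 with P > 0: 0.00467H - 0.691 = 0, so H* = 0.691/0.00467 = 148.
Set dH/dt = 0 with H > 0: 0.81 - 0.0482P = 0, so P* = 0.81/0.0482 = 16.8.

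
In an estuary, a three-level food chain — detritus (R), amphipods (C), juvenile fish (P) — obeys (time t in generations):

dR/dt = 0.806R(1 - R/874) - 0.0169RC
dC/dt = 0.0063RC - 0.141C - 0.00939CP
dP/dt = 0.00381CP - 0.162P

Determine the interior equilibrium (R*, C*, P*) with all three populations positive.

From dP/dt = 0: 0.00381C* = 0.162, so C* = 42.5.
From dR/dt = 0: 0.806(1 - R*/874) = 0.0169·42.5, giving R* = 874·(1 - 0.892) = 94.8.
From dC/dt = 0: 0.0063·94.8 - 0.141 = 0.00939P*, so P* = 0.456/0.00939 = 48.6.

R* ≈ 94.8, C* ≈ 42.5, P* ≈ 48.6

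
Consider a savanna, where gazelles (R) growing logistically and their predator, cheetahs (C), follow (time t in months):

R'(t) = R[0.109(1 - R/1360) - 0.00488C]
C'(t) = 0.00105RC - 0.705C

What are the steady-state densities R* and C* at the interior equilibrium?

R* ≈ 671, C* ≈ 11.3

From dC/dt = 0 with C > 0: 0.00105R* = 0.705, so R* = 671.
Substitute into dR/dt = 0: 0.109(1 - 671/1360) = 0.00488C*.
The bracket is 0.506, giving C* = 0.0552/0.00488 = 11.3.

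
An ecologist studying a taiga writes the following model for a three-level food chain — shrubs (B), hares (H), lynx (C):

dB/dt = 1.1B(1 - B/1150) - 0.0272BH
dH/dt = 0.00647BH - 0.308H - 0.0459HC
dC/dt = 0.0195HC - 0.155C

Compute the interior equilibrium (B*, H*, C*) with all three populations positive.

From dC/dt = 0: 0.0195H* = 0.155, so H* = 7.95.
From dB/dt = 0: 1.1(1 - B*/1150) = 0.0272·7.95, giving B* = 1150·(1 - 0.197) = 924.
From dH/dt = 0: 0.00647·924 - 0.308 = 0.0459C*, so C* = 5.67/0.0459 = 124.

B* ≈ 924, H* ≈ 7.95, C* ≈ 124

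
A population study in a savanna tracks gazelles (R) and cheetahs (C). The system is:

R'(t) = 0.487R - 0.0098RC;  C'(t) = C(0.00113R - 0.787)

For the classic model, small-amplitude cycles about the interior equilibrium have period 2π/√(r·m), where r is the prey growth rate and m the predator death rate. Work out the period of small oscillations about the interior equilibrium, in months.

T ≈ 10.1 months

Here r = 0.487 and m = 0.787, so r·m = 0.383.
ω = √0.383 = 0.619 per month, hence T = 2π/ω ≈ 10.1 months.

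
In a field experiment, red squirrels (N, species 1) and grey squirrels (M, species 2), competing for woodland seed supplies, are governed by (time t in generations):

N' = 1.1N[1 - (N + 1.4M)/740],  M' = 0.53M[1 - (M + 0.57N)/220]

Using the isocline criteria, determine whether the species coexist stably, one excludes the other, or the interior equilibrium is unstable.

Compare the nullcline intercepts: K1/α12 = 740/1.4 = 529 > K2 = 220; K2/α21 = 220/0.57 = 386 < K1 = 740.
Since the inequalities point opposite ways, species 1 can invade but species 2 cannot.

species 1 excludes species 2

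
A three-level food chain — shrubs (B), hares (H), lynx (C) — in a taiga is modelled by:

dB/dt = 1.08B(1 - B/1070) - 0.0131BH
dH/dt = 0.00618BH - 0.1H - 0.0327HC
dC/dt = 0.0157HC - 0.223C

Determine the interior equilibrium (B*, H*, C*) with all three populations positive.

From dC/dt = 0: 0.0157H* = 0.223, so H* = 14.2.
From dB/dt = 0: 1.08(1 - B*/1070) = 0.0131·14.2, giving B* = 1070·(1 - 0.172) = 886.
From dH/dt = 0: 0.00618·886 - 0.1 = 0.0327C*, so C* = 5.37/0.0327 = 164.

B* ≈ 886, H* ≈ 14.2, C* ≈ 164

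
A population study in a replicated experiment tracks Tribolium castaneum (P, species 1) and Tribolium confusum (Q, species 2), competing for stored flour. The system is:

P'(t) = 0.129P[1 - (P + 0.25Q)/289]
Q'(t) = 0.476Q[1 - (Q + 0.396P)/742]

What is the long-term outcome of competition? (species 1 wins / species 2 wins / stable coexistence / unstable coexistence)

Compare the nullcline intercepts: K1/α12 = 289/0.25 = 1160 > K2 = 742; K2/α21 = 742/0.396 = 1870 > K1 = 289.
Since both inequalities hold, each species can invade when rare, so the interior equilibrium is stable.

stable coexistence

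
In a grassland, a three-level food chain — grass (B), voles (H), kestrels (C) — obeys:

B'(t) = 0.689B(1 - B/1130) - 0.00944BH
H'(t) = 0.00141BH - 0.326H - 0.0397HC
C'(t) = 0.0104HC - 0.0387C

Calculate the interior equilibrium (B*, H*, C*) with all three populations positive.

From dC/dt = 0: 0.0104H* = 0.0387, so H* = 3.72.
From dB/dt = 0: 0.689(1 - B*/1130) = 0.00944·3.72, giving B* = 1130·(1 - 0.051) = 1070.
From dH/dt = 0: 0.00141·1070 - 0.326 = 0.0397C*, so C* = 1.19/0.0397 = 29.9.

B* ≈ 1070, H* ≈ 3.72, C* ≈ 29.9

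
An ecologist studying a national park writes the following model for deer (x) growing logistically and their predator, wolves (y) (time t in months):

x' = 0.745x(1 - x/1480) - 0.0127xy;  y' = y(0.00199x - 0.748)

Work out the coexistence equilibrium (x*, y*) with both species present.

From dy/dt = 0 with y > 0: 0.00199x* = 0.748, so x* = 376.
Substitute into dx/dt = 0: 0.745(1 - 376/1480) = 0.0127y*.
The bracket is 0.746, giving y* = 0.556/0.0127 = 43.8.

x* ≈ 376, y* ≈ 43.8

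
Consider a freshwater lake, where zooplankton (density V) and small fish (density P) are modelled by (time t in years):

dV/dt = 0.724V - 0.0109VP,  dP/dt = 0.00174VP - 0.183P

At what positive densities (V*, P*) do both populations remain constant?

Set dP/dt = 0 with P > 0: 0.00174V - 0.183 = 0, so V* = 0.183/0.00174 = 105.
Set dV/dt = 0 with V > 0: 0.724 - 0.0109P = 0, so P* = 0.724/0.0109 = 66.4.

V* ≈ 105, P* ≈ 66.4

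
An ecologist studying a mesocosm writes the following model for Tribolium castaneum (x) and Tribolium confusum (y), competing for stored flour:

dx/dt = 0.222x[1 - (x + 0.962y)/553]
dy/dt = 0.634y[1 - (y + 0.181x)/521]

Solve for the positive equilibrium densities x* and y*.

x* ≈ 62.7, y* ≈ 510

Setting both brackets to zero gives the nullclines x + 0.962y = 553 and 0.181x + y = 521.
Substituting y = 521 - 0.181x into the first: x(1 - 0.962·0.181) = 553 - 0.962·521.
So x* = 51.8/0.826 = 62.7, and then y* = 521 - 0.181·62.7 = 510.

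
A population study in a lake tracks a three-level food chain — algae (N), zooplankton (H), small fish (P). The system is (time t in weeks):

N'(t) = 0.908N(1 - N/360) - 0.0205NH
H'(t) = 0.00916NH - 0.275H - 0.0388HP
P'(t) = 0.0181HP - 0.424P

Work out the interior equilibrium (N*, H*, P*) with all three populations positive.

N* ≈ 170, H* ≈ 23.4, P* ≈ 33

From dP/dt = 0: 0.0181H* = 0.424, so H* = 23.4.
From dN/dt = 0: 0.908(1 - N*/360) = 0.0205·23.4, giving N* = 360·(1 - 0.529) = 170.
From dH/dt = 0: 0.00916·170 - 0.275 = 0.0388P*, so P* = 1.28/0.0388 = 33.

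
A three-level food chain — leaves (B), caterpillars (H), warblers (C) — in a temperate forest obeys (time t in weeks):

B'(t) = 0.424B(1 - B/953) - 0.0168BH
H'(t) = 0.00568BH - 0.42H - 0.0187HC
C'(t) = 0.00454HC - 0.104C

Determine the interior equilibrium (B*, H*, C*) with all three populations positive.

B* ≈ 88, H* ≈ 22.9, C* ≈ 4.27

From dC/dt = 0: 0.00454H* = 0.104, so H* = 22.9.
From dB/dt = 0: 0.424(1 - B*/953) = 0.0168·22.9, giving B* = 953·(1 - 0.908) = 88.
From dH/dt = 0: 0.00568·88 - 0.42 = 0.0187C*, so C* = 0.0799/0.0187 = 4.27.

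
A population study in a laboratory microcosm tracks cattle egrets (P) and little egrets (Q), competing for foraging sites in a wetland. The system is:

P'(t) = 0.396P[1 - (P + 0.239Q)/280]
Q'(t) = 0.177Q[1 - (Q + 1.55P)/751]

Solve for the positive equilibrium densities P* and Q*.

P* ≈ 160, Q* ≈ 504

Setting both brackets to zero gives the nullclines P + 0.239Q = 280 and 1.55P + Q = 751.
Substituting Q = 751 - 1.55P into the first: P(1 - 0.239·1.55) = 280 - 0.239·751.
So P* = 101/0.63 = 160, and then Q* = 751 - 1.55·160 = 504.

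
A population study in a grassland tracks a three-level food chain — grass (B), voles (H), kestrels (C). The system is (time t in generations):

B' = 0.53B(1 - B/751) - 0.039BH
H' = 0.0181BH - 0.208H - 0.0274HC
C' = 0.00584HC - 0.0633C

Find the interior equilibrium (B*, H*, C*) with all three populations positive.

From dC/dt = 0: 0.00584H* = 0.0633, so H* = 10.8.
From dB/dt = 0: 0.53(1 - B*/751) = 0.039·10.8, giving B* = 751·(1 - 0.798) = 152.
From dH/dt = 0: 0.0181·152 - 0.208 = 0.0274C*, so C* = 2.54/0.0274 = 92.8.

B* ≈ 152, H* ≈ 10.8, C* ≈ 92.8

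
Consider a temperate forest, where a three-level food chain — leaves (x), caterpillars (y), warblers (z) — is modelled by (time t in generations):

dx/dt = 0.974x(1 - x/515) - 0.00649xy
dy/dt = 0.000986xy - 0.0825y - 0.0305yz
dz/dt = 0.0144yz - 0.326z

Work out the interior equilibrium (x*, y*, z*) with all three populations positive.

x* ≈ 437, y* ≈ 22.6, z* ≈ 11.4

From dz/dt = 0: 0.0144y* = 0.326, so y* = 22.6.
From dx/dt = 0: 0.974(1 - x*/515) = 0.00649·22.6, giving x* = 515·(1 - 0.151) = 437.
From dy/dt = 0: 0.000986·437 - 0.0825 = 0.0305z*, so z* = 0.349/0.0305 = 11.4.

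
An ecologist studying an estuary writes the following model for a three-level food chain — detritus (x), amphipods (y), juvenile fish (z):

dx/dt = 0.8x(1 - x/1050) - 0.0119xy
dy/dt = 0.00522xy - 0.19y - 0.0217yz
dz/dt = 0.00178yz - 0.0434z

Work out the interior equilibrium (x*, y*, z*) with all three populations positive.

x* ≈ 669, y* ≈ 24.4, z* ≈ 152

From dz/dt = 0: 0.00178y* = 0.0434, so y* = 24.4.
From dx/dt = 0: 0.8(1 - x*/1050) = 0.0119·24.4, giving x* = 1050·(1 - 0.363) = 669.
From dy/dt = 0: 0.00522·669 - 0.19 = 0.0217z*, so z* = 3.3/0.0217 = 152.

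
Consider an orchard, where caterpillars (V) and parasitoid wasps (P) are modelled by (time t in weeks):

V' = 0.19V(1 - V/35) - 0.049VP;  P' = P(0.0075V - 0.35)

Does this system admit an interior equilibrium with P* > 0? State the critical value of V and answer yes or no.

Threshold V = 46.7; K < 46.7, so no, the predator goes extinct.

The predator equation gives dP/dt > 0 only when V > 0.35/0.0075 = 46.7.
Without the predator, V → K = 35. Since 35 < 46.7, the predator cannot invade.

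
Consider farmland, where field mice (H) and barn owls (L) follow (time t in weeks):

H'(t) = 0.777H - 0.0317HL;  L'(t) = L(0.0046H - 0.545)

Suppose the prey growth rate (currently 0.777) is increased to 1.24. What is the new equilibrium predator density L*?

L* ≈ 39.1

At the interior fixed point, setting dH/dt = 0 with H > 0 fixes L* = (prey growth rate)/(HL coefficient) — independent of the other coefficients.
With the change, L* = 1.24/0.0317 = 39.1; it rises from 24.5.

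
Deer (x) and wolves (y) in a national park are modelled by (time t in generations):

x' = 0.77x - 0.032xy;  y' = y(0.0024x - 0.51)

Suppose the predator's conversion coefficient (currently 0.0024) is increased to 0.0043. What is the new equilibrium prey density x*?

x* ≈ 119

At the interior fixed point, setting dy/dt = 0 with y > 0 fixes x* = (predator death rate)/(xy coefficient) — independent of the other coefficients.
With the change, x* = 0.51/0.0043 = 119; it falls from 213.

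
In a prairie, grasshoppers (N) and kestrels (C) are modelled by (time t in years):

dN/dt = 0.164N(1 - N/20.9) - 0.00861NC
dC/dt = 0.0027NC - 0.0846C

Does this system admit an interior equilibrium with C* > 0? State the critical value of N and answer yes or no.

The predator equation gives dC/dt > 0 only when N > 0.0846/0.0027 = 31.3.
Without the predator, N → K = 20.9. Since 20.9 < 31.3, the predator cannot invade.

Threshold N = 31.3; K < 31.3, so no, the predator goes extinct.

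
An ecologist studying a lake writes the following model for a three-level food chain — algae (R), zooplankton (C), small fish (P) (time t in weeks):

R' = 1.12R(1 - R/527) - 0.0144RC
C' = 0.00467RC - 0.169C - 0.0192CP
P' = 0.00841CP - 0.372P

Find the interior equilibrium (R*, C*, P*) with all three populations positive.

R* ≈ 227, C* ≈ 44.2, P* ≈ 46.5

From dP/dt = 0: 0.00841C* = 0.372, so C* = 44.2.
From dR/dt = 0: 1.12(1 - R*/527) = 0.0144·44.2, giving R* = 527·(1 - 0.569) = 227.
From dC/dt = 0: 0.00467·227 - 0.169 = 0.0192P*, so P* = 0.892/0.0192 = 46.5.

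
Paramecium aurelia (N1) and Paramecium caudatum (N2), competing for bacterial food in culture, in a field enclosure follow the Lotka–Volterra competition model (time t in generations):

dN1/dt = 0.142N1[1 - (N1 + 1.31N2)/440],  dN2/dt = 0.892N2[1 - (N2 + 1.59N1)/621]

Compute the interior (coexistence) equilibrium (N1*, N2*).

Setting both brackets to zero gives the nullclines N1 + 1.31N2 = 440 and 1.59N1 + N2 = 621.
Substituting N2 = 621 - 1.59N1 into the first: N1(1 - 1.31·1.59) = 440 - 1.31·621.
So N1* = -374/-1.08 = 345, and then N2* = 621 - 1.59·345 = 72.6.

N1* ≈ 345, N2* ≈ 72.6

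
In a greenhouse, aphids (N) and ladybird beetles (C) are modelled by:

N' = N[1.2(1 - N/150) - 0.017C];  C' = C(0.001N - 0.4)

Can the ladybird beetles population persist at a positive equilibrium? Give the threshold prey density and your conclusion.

Threshold N = 400; K < 400, so no, the predator goes extinct.

The predator equation gives dC/dt > 0 only when N > 0.4/0.001 = 400.
Without the predator, N → K = 150. Since 150 < 400, the predator cannot invade.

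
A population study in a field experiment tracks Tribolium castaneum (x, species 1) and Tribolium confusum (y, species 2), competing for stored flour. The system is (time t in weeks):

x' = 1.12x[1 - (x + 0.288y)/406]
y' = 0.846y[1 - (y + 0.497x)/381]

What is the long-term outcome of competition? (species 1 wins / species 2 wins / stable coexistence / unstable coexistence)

Compare the nullcline intercepts: K1/α12 = 406/0.288 = 1410 > K2 = 381; K2/α21 = 381/0.497 = 767 > K1 = 406.
Since both inequalities hold, each species can invade when rare, so the interior equilibrium is stable.

stable coexistence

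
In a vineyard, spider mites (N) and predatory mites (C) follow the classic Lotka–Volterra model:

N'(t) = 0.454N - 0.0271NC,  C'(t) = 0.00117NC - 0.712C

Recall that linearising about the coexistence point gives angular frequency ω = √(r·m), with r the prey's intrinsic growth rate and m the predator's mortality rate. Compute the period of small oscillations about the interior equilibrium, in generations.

Here r = 0.454 and m = 0.712, so r·m = 0.323.
ω = √0.323 = 0.569 per generation, hence T = 2π/ω ≈ 11.1 generations.

T ≈ 11.1 generations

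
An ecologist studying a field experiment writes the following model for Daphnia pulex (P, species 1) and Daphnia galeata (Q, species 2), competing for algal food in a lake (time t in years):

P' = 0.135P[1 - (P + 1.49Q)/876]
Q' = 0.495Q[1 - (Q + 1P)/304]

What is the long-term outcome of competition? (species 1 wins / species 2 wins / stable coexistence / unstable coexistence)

Compare the nullcline intercepts: K1/α12 = 876/1.49 = 588 > K2 = 304; K2/α21 = 304/1 = 304 < K1 = 876.
Since the inequalities point opposite ways, species 1 can invade but species 2 cannot.

species 1 excludes species 2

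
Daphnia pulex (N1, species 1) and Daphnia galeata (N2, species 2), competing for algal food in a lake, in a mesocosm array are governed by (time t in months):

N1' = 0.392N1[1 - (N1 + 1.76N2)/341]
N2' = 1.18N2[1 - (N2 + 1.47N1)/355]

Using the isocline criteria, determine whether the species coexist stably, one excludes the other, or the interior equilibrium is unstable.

unstable coexistence (outcome depends on initial conditions)

Compare the nullcline intercepts: K1/α12 = 341/1.76 = 194 < K2 = 355; K2/α21 = 355/1.47 = 241 < K1 = 341.
Since both are reversed, neither can invade when rare; the interior point is a saddle.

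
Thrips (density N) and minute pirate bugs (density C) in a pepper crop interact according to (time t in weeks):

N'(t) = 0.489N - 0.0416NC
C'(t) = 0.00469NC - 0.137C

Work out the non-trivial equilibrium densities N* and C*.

N* ≈ 29.2, C* ≈ 11.8

Set dC/dt = 0 with C > 0: 0.00469N - 0.137 = 0, so N* = 0.137/0.00469 = 29.2.
Set dN/dt = 0 with N > 0: 0.489 - 0.0416C = 0, so C* = 0.489/0.0416 = 11.8.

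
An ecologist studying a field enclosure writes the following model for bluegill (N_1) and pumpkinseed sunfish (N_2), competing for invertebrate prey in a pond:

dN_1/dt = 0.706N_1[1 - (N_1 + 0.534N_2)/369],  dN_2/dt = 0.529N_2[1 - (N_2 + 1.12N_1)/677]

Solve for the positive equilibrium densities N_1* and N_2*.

N_1* ≈ 18.6, N_2* ≈ 656

Setting both brackets to zero gives the nullclines N_1 + 0.534N_2 = 369 and 1.12N_1 + N_2 = 677.
Substituting N_2 = 677 - 1.12N_1 into the first: N_1(1 - 0.534·1.12) = 369 - 0.534·677.
So N_1* = 7.48/0.402 = 18.6, and then N_2* = 677 - 1.12·18.6 = 656.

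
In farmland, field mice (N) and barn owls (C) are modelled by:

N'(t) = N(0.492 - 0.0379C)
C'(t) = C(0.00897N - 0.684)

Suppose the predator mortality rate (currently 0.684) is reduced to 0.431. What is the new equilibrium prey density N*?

At the interior fixed point, setting dC/dt = 0 with C > 0 fixes N* = (predator death rate)/(NC coefficient) — independent of the other coefficients.
With the change, N* = 0.431/0.00897 = 48; it falls from 76.3.

N* ≈ 48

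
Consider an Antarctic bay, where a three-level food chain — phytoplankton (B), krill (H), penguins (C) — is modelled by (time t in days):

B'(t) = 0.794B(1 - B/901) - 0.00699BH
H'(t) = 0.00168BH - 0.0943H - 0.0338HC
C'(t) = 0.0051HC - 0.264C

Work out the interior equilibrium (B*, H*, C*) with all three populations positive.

From dC/dt = 0: 0.0051H* = 0.264, so H* = 51.8.
From dB/dt = 0: 0.794(1 - B*/901) = 0.00699·51.8, giving B* = 901·(1 - 0.456) = 490.
From dH/dt = 0: 0.00168·490 - 0.0943 = 0.0338C*, so C* = 0.73/0.0338 = 21.6.

B* ≈ 490, H* ≈ 51.8, C* ≈ 21.6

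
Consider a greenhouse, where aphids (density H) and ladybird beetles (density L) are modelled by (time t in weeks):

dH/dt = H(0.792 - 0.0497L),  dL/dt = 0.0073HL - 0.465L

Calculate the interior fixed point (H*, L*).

H* ≈ 63.7, L* ≈ 15.9

Set dL/dt = 0 with L > 0: 0.0073H - 0.465 = 0, so H* = 0.465/0.0073 = 63.7.
Set dH/dt = 0 with H > 0: 0.792 - 0.0497L = 0, so L* = 0.792/0.0497 = 15.9.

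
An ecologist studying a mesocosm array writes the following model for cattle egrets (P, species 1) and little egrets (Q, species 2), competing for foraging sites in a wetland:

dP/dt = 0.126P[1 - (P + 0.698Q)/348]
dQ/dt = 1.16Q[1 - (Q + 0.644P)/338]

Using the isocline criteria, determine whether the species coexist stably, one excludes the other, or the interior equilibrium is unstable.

stable coexistence

Compare the nullcline intercepts: K1/α12 = 348/0.698 = 499 > K2 = 338; K2/α21 = 338/0.644 = 525 > K1 = 348.
Since both inequalities hold, each species can invade when rare, so the interior equilibrium is stable.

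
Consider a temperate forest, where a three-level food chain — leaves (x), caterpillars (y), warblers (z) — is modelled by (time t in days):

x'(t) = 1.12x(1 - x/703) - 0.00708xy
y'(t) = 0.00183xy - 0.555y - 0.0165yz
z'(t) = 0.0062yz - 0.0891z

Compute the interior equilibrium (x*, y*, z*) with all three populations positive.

x* ≈ 639, y* ≈ 14.4, z* ≈ 37.2

From dz/dt = 0: 0.0062y* = 0.0891, so y* = 14.4.
From dx/dt = 0: 1.12(1 - x*/703) = 0.00708·14.4, giving x* = 703·(1 - 0.0908) = 639.
From dy/dt = 0: 0.00183·639 - 0.555 = 0.0165z*, so z* = 0.615/0.0165 = 37.2.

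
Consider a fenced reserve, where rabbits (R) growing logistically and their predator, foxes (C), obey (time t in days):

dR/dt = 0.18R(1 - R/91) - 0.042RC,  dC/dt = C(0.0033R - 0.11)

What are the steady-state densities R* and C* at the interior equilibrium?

R* ≈ 33.3, C* ≈ 2.72

From dC/dt = 0 with C > 0: 0.0033R* = 0.11, so R* = 33.3.
Substitute into dR/dt = 0: 0.18(1 - 33.3/91) = 0.042C*.
The bracket is 0.634, giving C* = 0.114/0.042 = 2.72.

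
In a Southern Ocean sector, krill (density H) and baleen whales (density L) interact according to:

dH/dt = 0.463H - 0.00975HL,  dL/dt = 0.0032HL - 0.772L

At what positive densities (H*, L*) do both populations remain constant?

Set dL/dt = 0 with L > 0: 0.0032H - 0.772 = 0, so H* = 0.772/0.0032 = 241.
Set dH/dt = 0 with H > 0: 0.463 - 0.00975L = 0, so L* = 0.463/0.00975 = 47.5.

H* ≈ 241, L* ≈ 47.5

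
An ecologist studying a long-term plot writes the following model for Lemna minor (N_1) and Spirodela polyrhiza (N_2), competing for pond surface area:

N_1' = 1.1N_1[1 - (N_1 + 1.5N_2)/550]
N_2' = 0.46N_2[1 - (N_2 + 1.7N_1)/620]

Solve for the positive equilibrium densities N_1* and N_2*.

N_1* ≈ 245, N_2* ≈ 203

Setting both brackets to zero gives the nullclines N_1 + 1.5N_2 = 550 and 1.7N_1 + N_2 = 620.
Substituting N_2 = 620 - 1.7N_1 into the first: N_1(1 - 1.5·1.7) = 550 - 1.5·620.
So N_1* = -380/-1.55 = 245, and then N_2* = 620 - 1.7·245 = 203.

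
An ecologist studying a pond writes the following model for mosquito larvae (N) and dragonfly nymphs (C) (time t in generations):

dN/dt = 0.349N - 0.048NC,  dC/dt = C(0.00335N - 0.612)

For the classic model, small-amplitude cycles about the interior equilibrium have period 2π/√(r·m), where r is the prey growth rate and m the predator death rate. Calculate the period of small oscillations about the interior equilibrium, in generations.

Here r = 0.349 and m = 0.612, so r·m = 0.214.
ω = √0.214 = 0.462 per generation, hence T = 2π/ω ≈ 13.6 generations.

T ≈ 13.6 generations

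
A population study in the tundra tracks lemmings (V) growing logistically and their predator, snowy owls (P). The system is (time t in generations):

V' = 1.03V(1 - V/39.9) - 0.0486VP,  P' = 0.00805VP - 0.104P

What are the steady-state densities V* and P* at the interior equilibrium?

V* ≈ 12.9, P* ≈ 14.3

From dP/dt = 0 with P > 0: 0.00805V* = 0.104, so V* = 12.9.
Substitute into dV/dt = 0: 1.03(1 - 12.9/39.9) = 0.0486P*.
The bracket is 0.676, giving P* = 0.696/0.0486 = 14.3.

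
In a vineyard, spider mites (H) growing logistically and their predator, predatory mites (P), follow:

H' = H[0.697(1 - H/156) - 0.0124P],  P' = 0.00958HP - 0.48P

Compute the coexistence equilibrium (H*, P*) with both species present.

H* ≈ 50.1, P* ≈ 38.2

From dP/dt = 0 with P > 0: 0.00958H* = 0.48, so H* = 50.1.
Substitute into dH/dt = 0: 0.697(1 - 50.1/156) = 0.0124P*.
The bracket is 0.679, giving P* = 0.473/0.0124 = 38.2.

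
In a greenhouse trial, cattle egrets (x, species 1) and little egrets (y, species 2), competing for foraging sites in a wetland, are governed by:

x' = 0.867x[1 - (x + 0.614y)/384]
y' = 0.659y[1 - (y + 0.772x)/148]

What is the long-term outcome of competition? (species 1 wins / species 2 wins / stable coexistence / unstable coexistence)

species 1 excludes species 2

Compare the nullcline intercepts: K1/α12 = 384/0.614 = 625 > K2 = 148; K2/α21 = 148/0.772 = 192 < K1 = 384.
Since the inequalities point opposite ways, species 1 can invade but species 2 cannot.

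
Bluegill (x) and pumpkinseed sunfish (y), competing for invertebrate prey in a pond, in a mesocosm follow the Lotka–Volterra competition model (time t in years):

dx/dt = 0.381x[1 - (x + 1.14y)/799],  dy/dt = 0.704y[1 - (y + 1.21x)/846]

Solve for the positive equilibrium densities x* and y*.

x* ≈ 436, y* ≈ 318

Setting both brackets to zero gives the nullclines x + 1.14y = 799 and 1.21x + y = 846.
Substituting y = 846 - 1.21x into the first: x(1 - 1.14·1.21) = 799 - 1.14·846.
So x* = -165/-0.379 = 436, and then y* = 846 - 1.21·436 = 318.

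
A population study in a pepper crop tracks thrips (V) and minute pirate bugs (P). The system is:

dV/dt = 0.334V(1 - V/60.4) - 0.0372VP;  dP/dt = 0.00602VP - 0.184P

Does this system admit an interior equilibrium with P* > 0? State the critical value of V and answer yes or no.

Threshold V = 30.6; K > 30.6, so yes, the predator persists.

The predator equation gives dP/dt > 0 only when V > 0.184/0.00602 = 30.6.
Without the predator, V → K = 60.4. Since 60.4 > 30.6, the predator can invade and persist.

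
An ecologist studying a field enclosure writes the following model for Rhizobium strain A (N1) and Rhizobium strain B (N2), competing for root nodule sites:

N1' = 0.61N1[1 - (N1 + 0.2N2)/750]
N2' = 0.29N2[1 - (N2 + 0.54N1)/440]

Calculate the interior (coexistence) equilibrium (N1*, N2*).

N1* ≈ 742, N2* ≈ 39.2

Setting both brackets to zero gives the nullclines N1 + 0.2N2 = 750 and 0.54N1 + N2 = 440.
Substituting N2 = 440 - 0.54N1 into the first: N1(1 - 0.2·0.54) = 750 - 0.2·440.
So N1* = 662/0.892 = 742, and then N2* = 440 - 0.54·742 = 39.2.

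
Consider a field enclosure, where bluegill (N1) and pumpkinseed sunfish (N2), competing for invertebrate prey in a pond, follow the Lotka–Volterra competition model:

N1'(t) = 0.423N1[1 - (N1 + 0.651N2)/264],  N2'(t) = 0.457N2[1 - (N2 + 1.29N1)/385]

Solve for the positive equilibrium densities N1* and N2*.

Setting both brackets to zero gives the nullclines N1 + 0.651N2 = 264 and 1.29N1 + N2 = 385.
Substituting N2 = 385 - 1.29N1 into the first: N1(1 - 0.651·1.29) = 264 - 0.651·385.
So N1* = 13.4/0.16 = 83.4, and then N2* = 385 - 1.29·83.4 = 277.

N1* ≈ 83.4, N2* ≈ 277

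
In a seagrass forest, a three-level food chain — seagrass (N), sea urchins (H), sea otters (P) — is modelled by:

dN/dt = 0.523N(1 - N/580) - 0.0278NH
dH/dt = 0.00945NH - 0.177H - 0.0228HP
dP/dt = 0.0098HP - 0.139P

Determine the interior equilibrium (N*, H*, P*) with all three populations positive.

From dP/dt = 0: 0.0098H* = 0.139, so H* = 14.2.
From dN/dt = 0: 0.523(1 - N*/580) = 0.0278·14.2, giving N* = 580·(1 - 0.754) = 143.
From dH/dt = 0: 0.00945·143 - 0.177 = 0.0228P*, so P* = 1.17/0.0228 = 51.4.

N* ≈ 143, H* ≈ 14.2, P* ≈ 51.4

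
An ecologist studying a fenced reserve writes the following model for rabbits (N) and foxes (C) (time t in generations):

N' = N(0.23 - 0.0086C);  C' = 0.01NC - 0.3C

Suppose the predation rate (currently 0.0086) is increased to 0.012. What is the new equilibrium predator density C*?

C* ≈ 19.2

At the interior fixed point, setting dN/dt = 0 with N > 0 fixes C* = (prey growth rate)/(NC coefficient) — independent of the other coefficients.
With the change, C* = 0.23/0.012 = 19.2; it falls from 26.7.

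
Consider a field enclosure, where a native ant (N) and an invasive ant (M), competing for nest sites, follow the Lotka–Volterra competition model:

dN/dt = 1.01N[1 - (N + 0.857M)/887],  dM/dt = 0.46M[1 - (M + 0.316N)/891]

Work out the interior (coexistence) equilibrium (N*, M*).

N* ≈ 169, M* ≈ 838

Setting both brackets to zero gives the nullclines N + 0.857M = 887 and 0.316N + M = 891.
Substituting M = 891 - 0.316N into the first: N(1 - 0.857·0.316) = 887 - 0.857·891.
So N* = 123/0.729 = 169, and then M* = 891 - 0.316·169 = 838.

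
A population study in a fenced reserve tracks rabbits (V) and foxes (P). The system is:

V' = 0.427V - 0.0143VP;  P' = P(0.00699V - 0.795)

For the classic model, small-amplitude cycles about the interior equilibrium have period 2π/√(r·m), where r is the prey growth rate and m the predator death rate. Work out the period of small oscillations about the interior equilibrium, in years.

T ≈ 10.8 years

Here r = 0.427 and m = 0.795, so r·m = 0.339.
ω = √0.339 = 0.583 per year, hence T = 2π/ω ≈ 10.8 years.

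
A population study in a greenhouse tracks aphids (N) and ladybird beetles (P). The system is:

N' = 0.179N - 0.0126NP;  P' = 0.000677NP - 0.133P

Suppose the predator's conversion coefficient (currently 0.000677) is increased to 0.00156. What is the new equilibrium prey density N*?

N* ≈ 85.3

At the interior fixed point, setting dP/dt = 0 with P > 0 fixes N* = (predator death rate)/(NP coefficient) — independent of the other coefficients.
With the change, N* = 0.133/0.00156 = 85.3; it falls from 196.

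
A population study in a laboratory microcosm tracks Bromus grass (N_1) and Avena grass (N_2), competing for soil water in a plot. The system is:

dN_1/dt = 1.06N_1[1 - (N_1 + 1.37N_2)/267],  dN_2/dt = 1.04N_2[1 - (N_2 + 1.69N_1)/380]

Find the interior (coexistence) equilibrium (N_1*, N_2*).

N_1* ≈ 193, N_2* ≈ 54.2

Setting both brackets to zero gives the nullclines N_1 + 1.37N_2 = 267 and 1.69N_1 + N_2 = 380.
Substituting N_2 = 380 - 1.69N_1 into the first: N_1(1 - 1.37·1.69) = 267 - 1.37·380.
So N_1* = -254/-1.32 = 193, and then N_2* = 380 - 1.69·193 = 54.2.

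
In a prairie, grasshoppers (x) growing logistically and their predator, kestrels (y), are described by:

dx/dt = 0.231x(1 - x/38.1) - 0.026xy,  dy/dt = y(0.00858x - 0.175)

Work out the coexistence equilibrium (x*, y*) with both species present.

From dy/dt = 0 with y > 0: 0.00858x* = 0.175, so x* = 20.4.
Substitute into dx/dt = 0: 0.231(1 - 20.4/38.1) = 0.026y*.
The bracket is 0.465, giving y* = 0.107/0.026 = 4.13.

x* ≈ 20.4, y* ≈ 4.13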